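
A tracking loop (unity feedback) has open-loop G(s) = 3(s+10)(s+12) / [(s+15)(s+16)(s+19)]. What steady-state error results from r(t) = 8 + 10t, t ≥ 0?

The open loop has no poles at the origin → type 0 system. By superposition:
  • 8: e_ss = 8/(1+K_p) with K_p=3/38 → 304/41.
  • 10t: a type-0 system cannot track it, e_ss → ∞.
The unbounded component dominates.

infinity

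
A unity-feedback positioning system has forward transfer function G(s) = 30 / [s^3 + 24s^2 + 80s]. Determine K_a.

Factoring s from the denominator leaves a polynomial with constant term 80, so the system is type 1.
K_a = lim_{s→0} s^2·G(s) = 0 (the extra factor of s kills the finite limit).

0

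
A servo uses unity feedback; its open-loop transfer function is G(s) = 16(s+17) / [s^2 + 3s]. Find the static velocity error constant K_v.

Factoring s from the denominator leaves a polynomial with constant term 3, so the system is type 1.
K_v = lim_{s→0} s·G(s) = 16·17 / 3 = 272/3.

272/3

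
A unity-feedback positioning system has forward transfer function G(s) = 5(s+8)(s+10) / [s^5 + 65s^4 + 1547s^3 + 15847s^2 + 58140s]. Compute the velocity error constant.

20/2907

The denominator has no term below 58140s — 1 pole at s=0, type 1.
K_v = lim_{s→0} s·G(s) = 5·8·10 / 58140 = 20/2907.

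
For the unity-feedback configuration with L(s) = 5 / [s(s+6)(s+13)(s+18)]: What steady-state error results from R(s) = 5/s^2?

The open loop has one pole at the origin → type 1 system.
K_v = lim_{s→0} s·L(s) = 5 / (6·13·18) = 5/1404.
e_ss = 5/K_v = 5/(5/1404) = 1404.

1404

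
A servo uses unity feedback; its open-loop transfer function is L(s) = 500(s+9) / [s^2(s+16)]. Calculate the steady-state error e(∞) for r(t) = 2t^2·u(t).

The open loop has two poles at the origin → type 2 system.
K_a = lim_{s→0} s^2·L(s) = 500·9 / (16) = 281.25.
r(t) = 2t^2 gives R(s) = 4/s^3.
e_ss = 4/K_a = 4/281.25 = 16/1125.

16/1125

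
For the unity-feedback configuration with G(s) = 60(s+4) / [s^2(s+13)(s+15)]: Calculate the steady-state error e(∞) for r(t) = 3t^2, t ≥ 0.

The open loop has two poles at the origin → type 2 system.
K_a = lim_{s→0} s^2·G(s) = 60·4 / (13·15) = 16/13.
r(t) = 3t^2 gives R(s) = 6/s^3.
e_ss = 6/K_a = 6/(16/13) = 4.875.

4.875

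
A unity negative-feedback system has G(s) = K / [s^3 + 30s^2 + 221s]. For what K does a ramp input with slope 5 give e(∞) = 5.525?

The denominator has no term below 221s — 1 pole at s=0, type 1.
K_v = lim_{s→0} s·G(s) = K / 221 = (1/221)·K.
e_ss = 5/K_v = 5.525 ⇒ K_v = 200/221 ⇒ K = (200/221)/(1/221) = 200.

200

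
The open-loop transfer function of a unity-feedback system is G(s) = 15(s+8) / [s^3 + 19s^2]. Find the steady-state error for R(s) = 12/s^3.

The denominator has no term below 19s^2 — 2 poles at s=0, type 2.
K_a = lim_{s→0} s^2·G(s) = 15·8 / 19 = 120/19.
r(t) = 6t^2 gives R(s) = 12/s^3.
e_ss = 12/K_a = 12/(120/19) = 1.9.

1.9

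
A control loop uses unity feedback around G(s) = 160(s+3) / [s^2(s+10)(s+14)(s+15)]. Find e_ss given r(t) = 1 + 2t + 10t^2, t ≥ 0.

87.5

The open loop has two poles at the origin → type 2 system. Treating each term separately:
  • 1: tracked with zero error.
  • 2t: tracked with zero error.
  • 10t^2: e_ss = 20/K_a with K_a=8/35 → 87.5.
Total e_ss = 87.5.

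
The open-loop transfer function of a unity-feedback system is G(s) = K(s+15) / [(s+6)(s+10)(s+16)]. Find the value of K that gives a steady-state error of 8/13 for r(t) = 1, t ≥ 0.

40

System type = 0 (no poles at s=0).
K_p = lim_{s→0} G(s) = K·15 / (6·10·16) = (1/64)·K.
e_ss = 1/(1 + K_p) = 8/13 ⇒ 1 + (1/64)·K = 1.625 ⇒ K = 40.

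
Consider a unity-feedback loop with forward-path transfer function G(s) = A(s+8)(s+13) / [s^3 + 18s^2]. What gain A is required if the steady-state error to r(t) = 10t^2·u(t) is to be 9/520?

200

Lowest-order denominator term is 18s^2, so the open loop has 2 poles at the origin → type 2 system.
K_a = lim_{s→0} s^2·G(s) = A·8·13 / 18 = (52/9)·A.
e_ss = 20/K_a = 9/520 ⇒ K_a = 10400/9 ⇒ A = (10400/9)/(52/9) = 200.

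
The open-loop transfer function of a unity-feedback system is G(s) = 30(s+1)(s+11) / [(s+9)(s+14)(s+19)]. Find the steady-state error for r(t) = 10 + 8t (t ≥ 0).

infinity

No free integrators in G(s): this is a type 0 system. Taking each input component in turn:
  • 10: e_ss = 10/(1+K_p) with K_p=55/399 → 1995/227.
  • 8t: a type-0 system cannot track it, e_ss → ∞.
The unbounded component dominates.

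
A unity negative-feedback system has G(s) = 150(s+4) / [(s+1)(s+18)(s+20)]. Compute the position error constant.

5/3

No free integrators in G(s): this is a type 0 system.
K_p = lim_{s→0} G(s) = 150·4 / (1·18·20) = 5/3.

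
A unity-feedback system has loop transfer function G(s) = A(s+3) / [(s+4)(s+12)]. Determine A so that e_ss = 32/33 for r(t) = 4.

No free integrators in G(s): this is a type 0 system.
K_p = lim_{s→0} G(s) = A·3 / (4·12) = 0.0625·A.
e_ss = 4/(1 + K_p) = 32/33 ⇒ 1 + 0.0625·A = 4.125 ⇒ A = 50.

50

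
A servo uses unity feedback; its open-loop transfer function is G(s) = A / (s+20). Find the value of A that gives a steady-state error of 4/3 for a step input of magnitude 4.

40

System type = 0 (no poles at s=0).
K_p = lim_{s→0} G(s) = A / (20) = 0.05·A.
e_ss = 4/(1 + K_p) = 4/3 ⇒ 1 + 0.05·A = 3 ⇒ A = 40.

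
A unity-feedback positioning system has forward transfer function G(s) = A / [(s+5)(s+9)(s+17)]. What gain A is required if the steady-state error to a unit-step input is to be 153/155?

No free integrators in G(s): this is a type 0 system.
K_p = lim_{s→0} G(s) = A / (5·9·17) = (1/765)·A.
e_ss = 1/(1 + K_p) = 153/155 ⇒ 1 + (1/765)·A = 155/153 ⇒ A = 10.

10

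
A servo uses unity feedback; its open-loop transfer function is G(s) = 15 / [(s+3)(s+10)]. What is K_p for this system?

0.5

G(s) has no factors of s in the denominator, so the system is type 0.
K_p = lim_{s→0} G(s) = 15 / (3·10) = 0.5.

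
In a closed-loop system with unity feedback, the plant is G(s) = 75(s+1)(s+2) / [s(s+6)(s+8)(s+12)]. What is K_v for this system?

25/96

System type = 1 (one pole at s=0).
K_v = lim_{s→0} s·G(s) = 75·1·2 / (6·8·12) = 25/96.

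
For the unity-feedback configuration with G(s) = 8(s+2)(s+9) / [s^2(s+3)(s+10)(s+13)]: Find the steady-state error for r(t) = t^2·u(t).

65/12

The open loop has two poles at the origin → type 2 system.
K_a = lim_{s→0} s^2·G(s) = 8·2·9 / (3·10·13) = 24/65.
r(t) = t^2 gives R(s) = 2/s^3.
e_ss = 2/K_a = 2/(24/65) = 65/12.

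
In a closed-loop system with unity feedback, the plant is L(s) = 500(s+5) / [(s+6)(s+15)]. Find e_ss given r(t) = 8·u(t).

72/259

L(s) has no factors of s in the denominator, so the system is type 0.
K_p = lim_{s→0} L(s) = 500·5 / (6·15) = 250/9.
e_ss = 8/(1 + K_p) = 8/(259/9) = 72/259.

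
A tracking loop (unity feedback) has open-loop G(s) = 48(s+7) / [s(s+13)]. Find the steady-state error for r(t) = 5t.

65/336

G(s) has one factor of s in the denominator, so the system is type 1.
K_v = lim_{s→0} s·G(s) = 48·7 / (13) = 336/13.
e_ss = 5/K_v = 5/(336/13) = 65/336.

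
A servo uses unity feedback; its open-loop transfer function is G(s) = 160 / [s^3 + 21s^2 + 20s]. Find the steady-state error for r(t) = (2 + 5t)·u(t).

Factoring s from the denominator leaves a polynomial with constant term 20, so the system is type 1. Treating each term separately:
  • 2: tracked with zero error.
  • 5t: e_ss = 5/K_v with K_v=8 → 0.625.
Total e_ss = 0.625.

0.625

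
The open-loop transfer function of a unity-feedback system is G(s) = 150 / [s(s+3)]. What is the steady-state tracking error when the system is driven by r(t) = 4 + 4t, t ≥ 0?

System type = 1 (one pole at s=0). Treating each term separately:
  • 4: tracked with zero error.
  • 4t: e_ss = 4/K_v with K_v=50 → 0.08.
Total e_ss = 0.08.

0.08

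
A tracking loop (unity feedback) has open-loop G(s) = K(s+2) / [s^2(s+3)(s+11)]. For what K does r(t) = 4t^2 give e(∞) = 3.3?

40

G(s) has two factors of s in the denominator, so the system is type 2.
K_a = lim_{s→0} s^2·G(s) = K·2 / (3·11) = (2/33)·K.
e_ss = 8/K_a = 3.3 ⇒ K_a = 80/33 ⇒ K = (80/33)/(2/33) = 40.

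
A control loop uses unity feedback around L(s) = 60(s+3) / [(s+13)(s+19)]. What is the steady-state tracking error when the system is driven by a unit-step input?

System type = 0 (no poles at s=0).
K_p = lim_{s→0} L(s) = 60·3 / (13·19) = 180/247.
e_ss = 1/(1 + K_p) = 1/(427/247) = 247/427.

247/427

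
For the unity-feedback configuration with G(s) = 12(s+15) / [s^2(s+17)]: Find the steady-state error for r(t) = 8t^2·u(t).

68/45

G(s) has two factors of s in the denominator, so the system is type 2.
K_a = lim_{s→0} s^2·G(s) = 12·15 / (17) = 180/17.
r(t) = 8t^2 gives R(s) = 16/s^3.
e_ss = 16/K_a = 16/(180/17) = 68/45.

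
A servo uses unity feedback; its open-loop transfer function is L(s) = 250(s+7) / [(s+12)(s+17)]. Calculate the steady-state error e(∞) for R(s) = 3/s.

L(s) has no factors of s in the denominator, so the system is type 0.
K_p = lim_{s→0} L(s) = 250·7 / (12·17) = 875/102.
e_ss = 3/(1 + K_p) = 3/(977/102) = 306/977.

306/977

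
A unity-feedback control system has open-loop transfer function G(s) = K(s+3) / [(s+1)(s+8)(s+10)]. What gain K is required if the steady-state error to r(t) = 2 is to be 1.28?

15

System type = 0 (no poles at s=0).
K_p = lim_{s→0} G(s) = K·3 / (1·8·10) = 0.0375·K.
e_ss = 2/(1 + K_p) = 1.28 ⇒ 1 + 0.0375·K = 1.5625 ⇒ K = 15.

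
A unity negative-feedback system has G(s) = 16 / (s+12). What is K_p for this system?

No free integrators in G(s): this is a type 0 system.
K_p = lim_{s→0} G(s) = 16 / (12) = 4/3.

4/3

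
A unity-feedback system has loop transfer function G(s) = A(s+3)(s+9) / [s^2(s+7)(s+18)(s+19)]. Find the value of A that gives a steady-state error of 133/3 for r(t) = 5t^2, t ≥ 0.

G(s) has two factors of s in the denominator, so the system is type 2.
K_a = lim_{s→0} s^2·G(s) = A·3·9 / (7·18·19) = (3/266)·A.
e_ss = 10/K_a = 133/3 ⇒ K_a = 30/133 ⇒ A = (30/133)/(3/266) = 20.

20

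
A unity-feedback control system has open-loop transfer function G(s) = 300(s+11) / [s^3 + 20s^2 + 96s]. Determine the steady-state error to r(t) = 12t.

96/275

The denominator has no term below 96s — 1 pole at s=0, type 1.
K_v = lim_{s→0} s·G(s) = 300·11 / 96 = 34.375.
e_ss = 12/K_v = 12/34.375 = 96/275.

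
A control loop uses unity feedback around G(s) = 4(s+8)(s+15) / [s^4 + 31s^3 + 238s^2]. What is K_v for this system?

infinity

K_v = lim_{s→0} s·G(s); with 2 poles at the origin the limit diverges, so K_v = ∞.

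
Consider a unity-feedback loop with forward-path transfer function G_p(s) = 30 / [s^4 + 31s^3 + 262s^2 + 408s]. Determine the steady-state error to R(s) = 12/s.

Factoring s from the denominator leaves a polynomial with constant term 408, so the system is type 1.
A type-1 system has K_p = ∞, so it tracks a step input with zero steady-state error.

0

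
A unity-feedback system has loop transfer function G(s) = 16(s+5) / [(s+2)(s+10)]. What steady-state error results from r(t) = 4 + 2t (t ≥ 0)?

infinity

The open loop has no poles at the origin → type 0 system. By superposition:
  • 4: e_ss = 4/(1+K_p) with K_p=4 → 0.8.
  • 2t: a type-0 system cannot track it, e_ss → ∞.
The unbounded component dominates.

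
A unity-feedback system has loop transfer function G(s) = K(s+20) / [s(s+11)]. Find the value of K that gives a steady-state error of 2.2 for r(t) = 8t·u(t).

One free integrator in G(s): this is a type 1 system.
K_v = lim_{s→0} s·G(s) = K·20 / (11) = (20/11)·K.
e_ss = 8/K_v = 2.2 ⇒ K_v = 40/11 ⇒ K = (40/11)/(20/11) = 2.

2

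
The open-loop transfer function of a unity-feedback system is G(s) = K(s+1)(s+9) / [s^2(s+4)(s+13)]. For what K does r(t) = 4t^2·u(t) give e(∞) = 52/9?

System type = 2 (two poles at s=0).
K_a = lim_{s→0} s^2·G(s) = K·1·9 / (4·13) = (9/52)·K.
e_ss = 8/K_a = 52/9 ⇒ K_a = 18/13 ⇒ K = (18/13)/(9/52) = 8.

8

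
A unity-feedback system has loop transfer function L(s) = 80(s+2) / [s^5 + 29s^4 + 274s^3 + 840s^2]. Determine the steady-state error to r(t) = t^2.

Lowest-order denominator term is 840s^2, so the open loop has 2 poles at the origin → type 2 system.
K_a = lim_{s→0} s^2·L(s) = 80·2 / 840 = 4/21.
r(t) = t^2 gives R(s) = 2/s^3.
e_ss = 2/K_a = 2/(4/21) = 10.5.

10.5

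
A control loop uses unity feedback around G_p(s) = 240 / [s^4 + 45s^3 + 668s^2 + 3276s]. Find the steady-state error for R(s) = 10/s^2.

The denominator has no term below 3276s — 1 pole at s=0, type 1.
K_v = lim_{s→0} s·G_p(s) = 240 / 3276 = 20/273.
e_ss = 10/K_v = 10/(20/273) = 136.5.

136.5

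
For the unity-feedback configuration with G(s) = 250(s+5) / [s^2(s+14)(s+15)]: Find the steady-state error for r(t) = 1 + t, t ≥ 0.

G(s) has two factors of s in the denominator, so the system is type 2. Treating each term separately:
  • 1: tracked with zero error.
  • t: tracked with zero error.
Total e_ss = 0.

0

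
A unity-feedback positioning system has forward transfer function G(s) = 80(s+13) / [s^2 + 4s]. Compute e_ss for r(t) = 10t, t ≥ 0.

1/26

The denominator has no term below 4s — 1 pole at s=0, type 1.
K_v = lim_{s→0} s·G(s) = 80·13 / 4 = 260.
e_ss = 10/K_v = 10/260 = 1/26.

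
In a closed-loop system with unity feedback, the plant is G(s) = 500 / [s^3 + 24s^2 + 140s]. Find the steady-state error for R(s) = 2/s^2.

The denominator has no term below 140s — 1 pole at s=0, type 1.
K_v = lim_{s→0} s·G(s) = 500 / 140 = 25/7.
e_ss = 2/K_v = 2/(25/7) = 0.56.

0.56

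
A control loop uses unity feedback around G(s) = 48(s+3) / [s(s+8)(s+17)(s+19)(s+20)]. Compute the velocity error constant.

9/3230

G(s) has one factor of s in the denominator, so the system is type 1.
K_v = lim_{s→0} s·G(s) = 48·3 / (8·17·19·20) = 9/3230.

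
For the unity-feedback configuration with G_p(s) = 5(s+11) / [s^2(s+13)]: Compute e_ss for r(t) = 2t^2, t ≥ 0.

52/55

Two free integrators in G_p(s): this is a type 2 system.
K_a = lim_{s→0} s^2·G_p(s) = 5·11 / (13) = 55/13.
r(t) = 2t^2 gives R(s) = 4/s^3.
e_ss = 4/K_a = 4/(55/13) = 52/55.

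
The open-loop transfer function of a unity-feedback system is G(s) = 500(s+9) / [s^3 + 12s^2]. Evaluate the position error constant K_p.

infinity

K_p = lim_{s→0} G(s); with 2 poles at the origin the limit diverges, so K_p = ∞.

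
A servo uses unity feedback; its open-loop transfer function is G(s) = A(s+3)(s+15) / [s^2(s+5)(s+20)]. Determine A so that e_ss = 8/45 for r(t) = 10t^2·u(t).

250

Two free integrators in G(s): this is a type 2 system.
K_a = lim_{s→0} s^2·G(s) = A·3·15 / (5·20) = 0.45·A.
e_ss = 20/K_a = 8/45 ⇒ K_a = 112.5 ⇒ A = 112.5/0.45 = 250.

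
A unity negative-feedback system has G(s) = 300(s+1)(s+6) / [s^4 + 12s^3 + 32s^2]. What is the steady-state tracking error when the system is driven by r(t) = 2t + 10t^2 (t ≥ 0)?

16/45

Lowest-order denominator term is 32s^2, so the open loop has 2 poles at the origin → type 2 system. Treating each term separately:
  • 2t: tracked with zero error.
  • 10t^2: e_ss = 20/K_a with K_a=56.25 → 16/45.
Total e_ss = 16/45.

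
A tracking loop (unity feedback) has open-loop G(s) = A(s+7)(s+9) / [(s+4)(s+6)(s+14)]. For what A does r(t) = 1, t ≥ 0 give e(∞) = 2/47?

No free integrators in G(s): this is a type 0 system.
K_p = lim_{s→0} G(s) = A·7·9 / (4·6·14) = 0.1875·A.
e_ss = 1/(1 + K_p) = 2/47 ⇒ 1 + 0.1875·A = 23.5 ⇒ A = 120.

120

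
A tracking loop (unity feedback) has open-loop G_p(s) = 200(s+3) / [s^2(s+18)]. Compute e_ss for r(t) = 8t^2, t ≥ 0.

0.48

Two free integrators in G_p(s): this is a type 2 system.
K_a = lim_{s→0} s^2·G_p(s) = 200·3 / (18) = 100/3.
r(t) = 8t^2 gives R(s) = 16/s^3.
e_ss = 16/K_a = 16/(100/3) = 0.48.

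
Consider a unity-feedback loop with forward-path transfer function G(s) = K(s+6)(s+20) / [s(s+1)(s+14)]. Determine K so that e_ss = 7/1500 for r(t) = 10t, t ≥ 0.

250

System type = 1 (one pole at s=0).
K_v = lim_{s→0} s·G(s) = K·6·20 / (1·14) = (60/7)·K.
e_ss = 10/K_v = 7/1500 ⇒ K_v = 15000/7 ⇒ K = (15000/7)/(60/7) = 250.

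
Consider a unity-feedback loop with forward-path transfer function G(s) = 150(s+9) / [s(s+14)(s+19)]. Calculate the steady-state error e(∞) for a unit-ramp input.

133/675

The open loop has one pole at the origin → type 1 system.
K_v = lim_{s→0} s·G(s) = 150·9 / (14·19) = 675/133.
e_ss = 1/K_v = 1/(675/133) = 133/675.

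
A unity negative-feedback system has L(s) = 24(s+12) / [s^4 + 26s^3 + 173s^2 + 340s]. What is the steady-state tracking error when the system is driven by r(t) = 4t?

The denominator has no term below 340s — 1 pole at s=0, type 1.
K_v = lim_{s→0} s·L(s) = 24·12 / 340 = 72/85.
e_ss = 4/K_v = 4/(72/85) = 85/18.

85/18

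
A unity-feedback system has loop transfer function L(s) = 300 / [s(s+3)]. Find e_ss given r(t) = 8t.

0.08

L(s) has one factor of s in the denominator, so the system is type 1.
K_v = lim_{s→0} s·L(s) = 300 / (3) = 100.
e_ss = 8/K_v = 8/100 = 0.08.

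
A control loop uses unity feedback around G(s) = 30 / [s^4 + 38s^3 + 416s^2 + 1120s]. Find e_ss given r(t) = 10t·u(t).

1120/3

Lowest-order denominator term is 1120s, so the open loop has 1 pole at the origin → type 1 system.
K_v = lim_{s→0} s·G(s) = 30 / 1120 = 3/112.
e_ss = 10/K_v = 10/(3/112) = 1120/3.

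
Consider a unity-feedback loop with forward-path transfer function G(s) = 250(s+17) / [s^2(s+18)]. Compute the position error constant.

infinity

K_p = lim_{s→0} G(s); with 2 poles at the origin the limit diverges, so K_p = ∞.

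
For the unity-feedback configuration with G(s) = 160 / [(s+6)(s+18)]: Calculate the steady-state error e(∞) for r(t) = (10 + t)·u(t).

infinity

No free integrators in G(s): this is a type 0 system. By superposition:
  • 10: e_ss = 10/(1+K_p) with K_p=40/27 → 270/67.
  • t: a type-0 system cannot track it, e_ss → ∞.
The unbounded component dominates.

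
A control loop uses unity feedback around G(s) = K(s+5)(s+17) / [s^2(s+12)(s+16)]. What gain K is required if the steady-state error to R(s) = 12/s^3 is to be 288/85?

8

Two free integrators in G(s): this is a type 2 system.
K_a = lim_{s→0} s^2·G(s) = K·5·17 / (12·16) = (85/192)·K.
e_ss = 12/K_a = 288/85 ⇒ K_a = 85/24 ⇒ K = (85/24)/(85/192) = 8.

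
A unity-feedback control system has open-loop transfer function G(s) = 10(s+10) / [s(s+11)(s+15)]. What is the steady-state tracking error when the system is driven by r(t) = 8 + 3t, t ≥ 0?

G(s) has one factor of s in the denominator, so the system is type 1. Taking each input component in turn:
  • 8: tracked with zero error.
  • 3t: e_ss = 3/K_v with K_v=20/33 → 4.95.
Total e_ss = 4.95.

4.95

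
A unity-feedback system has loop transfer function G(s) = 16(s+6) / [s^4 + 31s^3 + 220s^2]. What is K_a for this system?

24/55

Factoring s^2 from the denominator leaves a polynomial with constant term 220, so the system is type 2.
K_a = lim_{s→0} s^2·G(s) = 16·6 / 220 = 24/55.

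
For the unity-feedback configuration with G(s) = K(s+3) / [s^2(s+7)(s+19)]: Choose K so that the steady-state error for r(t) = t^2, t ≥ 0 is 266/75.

G(s) has two factors of s in the denominator, so the system is type 2.
K_a = lim_{s→0} s^2·G(s) = K·3 / (7·19) = (3/133)·K.
e_ss = 2/K_a = 266/75 ⇒ K_a = 75/133 ⇒ K = (75/133)/(3/133) = 25.

25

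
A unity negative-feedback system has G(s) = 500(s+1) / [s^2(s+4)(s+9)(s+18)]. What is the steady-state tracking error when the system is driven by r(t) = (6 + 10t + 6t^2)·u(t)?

15.552

Two free integrators in G(s): this is a type 2 system. Taking each input component in turn:
  • 6: tracked with zero error.
  • 10t: tracked with zero error.
  • 6t^2: e_ss = 12/K_a with K_a=125/162 → 15.552.
Total e_ss = 15.552.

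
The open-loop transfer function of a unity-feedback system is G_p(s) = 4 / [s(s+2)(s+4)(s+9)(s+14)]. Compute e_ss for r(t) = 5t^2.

infinity

The open loop has one pole at the origin → type 1 system.
For a type-1 system K_a = 0, so e_ss to a parabolic input is unbounded.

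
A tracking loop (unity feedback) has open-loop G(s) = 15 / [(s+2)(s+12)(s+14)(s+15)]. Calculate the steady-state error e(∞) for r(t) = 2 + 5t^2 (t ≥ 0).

No free integrators in G(s): this is a type 0 system. Taking each input component in turn:
  • 2: e_ss = 2/(1+K_p) with K_p=1/336 → 672/337.
  • 5t^2: a type-0 system cannot track it, e_ss → ∞.
The unbounded component dominates.

infinity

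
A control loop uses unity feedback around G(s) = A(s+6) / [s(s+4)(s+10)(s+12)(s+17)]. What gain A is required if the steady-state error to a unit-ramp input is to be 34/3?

One free integrator in G(s): this is a type 1 system.
K_v = lim_{s→0} s·G(s) = A·6 / (4·10·12·17) = (1/1360)·A.
e_ss = 1/K_v = 34/3 ⇒ K_v = 3/34 ⇒ A = (3/34)/(1/1360) = 120.

120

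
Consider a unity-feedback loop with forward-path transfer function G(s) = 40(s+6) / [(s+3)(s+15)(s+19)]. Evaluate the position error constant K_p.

16/57

System type = 0 (no poles at s=0).
K_p = lim_{s→0} G(s) = 40·6 / (3·15·19) = 16/57.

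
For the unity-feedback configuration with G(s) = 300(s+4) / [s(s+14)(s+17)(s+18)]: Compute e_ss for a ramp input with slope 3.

G(s) has one factor of s in the denominator, so the system is type 1.
K_v = lim_{s→0} s·G(s) = 300·4 / (14·17·18) = 100/357.
e_ss = 3/K_v = 3/(100/357) = 10.71.

10.71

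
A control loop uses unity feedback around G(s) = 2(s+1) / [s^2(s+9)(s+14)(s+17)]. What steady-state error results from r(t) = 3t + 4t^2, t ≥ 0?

8568

Two free integrators in G(s): this is a type 2 system. Treating each term separately:
  • 3t: tracked with zero error.
  • 4t^2: e_ss = 8/K_a with K_a=1/1071 → 8568.
Total e_ss = 8568.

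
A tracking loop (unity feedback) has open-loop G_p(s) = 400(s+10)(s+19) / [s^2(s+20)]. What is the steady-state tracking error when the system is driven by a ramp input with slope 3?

0

System type = 2 (two poles at s=0).
K_v = ∞ for a type-2 system; e_ss to a ramp is zero.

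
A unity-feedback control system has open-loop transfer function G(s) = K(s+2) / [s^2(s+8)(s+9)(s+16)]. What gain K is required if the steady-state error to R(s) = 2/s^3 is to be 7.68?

150

Two free integrators in G(s): this is a type 2 system.
K_a = lim_{s→0} s^2·G(s) = K·2 / (8·9·16) = (1/576)·K.
e_ss = 2/K_a = 7.68 ⇒ K_a = 25/96 ⇒ K = (25/96)/(1/576) = 150.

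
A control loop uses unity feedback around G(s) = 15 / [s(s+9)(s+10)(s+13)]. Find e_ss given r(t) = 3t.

G(s) has one factor of s in the denominator, so the system is type 1.
K_v = lim_{s→0} s·G(s) = 15 / (9·10·13) = 1/78.
e_ss = 3/K_v = 3/(1/78) = 234.

234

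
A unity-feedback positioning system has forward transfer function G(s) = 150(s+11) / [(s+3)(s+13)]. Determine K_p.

550/13

No free integrators in G(s): this is a type 0 system.
K_p = lim_{s→0} G(s) = 150·11 / (3·13) = 550/13.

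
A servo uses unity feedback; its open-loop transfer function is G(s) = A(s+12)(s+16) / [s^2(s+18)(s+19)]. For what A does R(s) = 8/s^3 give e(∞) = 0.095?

The open loop has two poles at the origin → type 2 system.
K_a = lim_{s→0} s^2·G(s) = A·12·16 / (18·19) = (32/57)·A.
e_ss = 8/K_a = 0.095 ⇒ K_a = 1600/19 ⇒ A = (1600/19)/(32/57) = 150.

150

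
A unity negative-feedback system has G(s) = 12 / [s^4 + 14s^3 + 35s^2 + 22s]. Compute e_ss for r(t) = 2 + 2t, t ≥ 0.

11/3

The denominator has no term below 22s — 1 pole at s=0, type 1. By superposition:
  • 2: tracked with zero error.
  • 2t: e_ss = 2/K_v with K_v=6/11 → 11/3.
Total e_ss = 11/3.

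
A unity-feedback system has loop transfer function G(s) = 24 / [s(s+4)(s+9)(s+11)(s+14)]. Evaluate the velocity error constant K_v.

1/231

The open loop has one pole at the origin → type 1 system.
K_v = lim_{s→0} s·G(s) = 24 / (4·9·11·14) = 1/231.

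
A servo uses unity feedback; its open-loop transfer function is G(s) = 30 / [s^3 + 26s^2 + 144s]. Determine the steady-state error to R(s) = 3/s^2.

The denominator has no term below 144s — 1 pole at s=0, type 1.
K_v = lim_{s→0} s·G(s) = 30 / 144 = 5/24.
e_ss = 3/K_v = 3/(5/24) = 14.4.

14.4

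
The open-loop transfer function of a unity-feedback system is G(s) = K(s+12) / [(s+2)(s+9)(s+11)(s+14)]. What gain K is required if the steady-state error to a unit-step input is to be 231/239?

G(s) has no factors of s in the denominator, so the system is type 0.
K_p = lim_{s→0} G(s) = K·12 / (2·9·11·14) = (1/231)·K.
e_ss = 1/(1 + K_p) = 231/239 ⇒ 1 + (1/231)·K = 239/231 ⇒ K = 8.

8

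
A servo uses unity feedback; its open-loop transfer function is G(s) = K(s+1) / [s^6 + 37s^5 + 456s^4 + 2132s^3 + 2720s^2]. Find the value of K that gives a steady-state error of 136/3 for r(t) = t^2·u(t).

120

The denominator has no term below 2720s^2 — 2 poles at s=0, type 2.
K_a = lim_{s→0} s^2·G(s) = K·1 / 2720 = (1/2720)·K.
e_ss = 2/K_a = 136/3 ⇒ K_a = 3/68 ⇒ K = (3/68)/(1/2720) = 120.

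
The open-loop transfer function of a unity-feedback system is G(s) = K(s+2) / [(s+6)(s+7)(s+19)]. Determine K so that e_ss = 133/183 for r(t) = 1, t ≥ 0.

No free integrators in G(s): this is a type 0 system.
K_p = lim_{s→0} G(s) = K·2 / (6·7·19) = (1/399)·K.
e_ss = 1/(1 + K_p) = 133/183 ⇒ 1 + (1/399)·K = 183/133 ⇒ K = 150.

150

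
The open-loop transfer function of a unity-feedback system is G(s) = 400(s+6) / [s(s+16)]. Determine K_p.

infinity

K_p = lim_{s→0} G(s); with 1 pole at the origin the limit diverges, so K_p = ∞.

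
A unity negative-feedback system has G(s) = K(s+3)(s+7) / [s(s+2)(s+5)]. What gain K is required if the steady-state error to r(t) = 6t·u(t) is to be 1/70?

One free integrator in G(s): this is a type 1 system.
K_v = lim_{s→0} s·G(s) = K·3·7 / (2·5) = 2.1·K.
e_ss = 6/K_v = 1/70 ⇒ K_v = 420 ⇒ K = 420/2.1 = 200.

200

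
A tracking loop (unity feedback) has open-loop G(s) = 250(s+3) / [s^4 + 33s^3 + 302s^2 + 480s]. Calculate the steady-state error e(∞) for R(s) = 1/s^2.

Lowest-order denominator term is 480s, so the open loop has 1 pole at the origin → type 1 system.
K_v = lim_{s→0} s·G(s) = 250·3 / 480 = 1.5625.
e_ss = 1/K_v = 1/1.5625 = 0.64.

0.64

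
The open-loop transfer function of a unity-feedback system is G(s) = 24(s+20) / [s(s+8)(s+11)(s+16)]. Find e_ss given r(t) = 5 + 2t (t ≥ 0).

88/15

System type = 1 (one pole at s=0). Taking each input component in turn:
  • 5: tracked with zero error.
  • 2t: e_ss = 2/K_v with K_v=15/44 → 88/15.
Total e_ss = 88/15.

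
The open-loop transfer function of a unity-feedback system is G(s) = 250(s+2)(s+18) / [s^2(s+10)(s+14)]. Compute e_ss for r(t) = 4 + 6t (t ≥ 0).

G(s) has two factors of s in the denominator, so the system is type 2. Treating each term separately:
  • 4: tracked with zero error.
  • 6t: tracked with zero error.
Total e_ss = 0.

0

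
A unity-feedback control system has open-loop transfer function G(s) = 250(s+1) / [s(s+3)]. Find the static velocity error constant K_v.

One free integrator in G(s): this is a type 1 system.
K_v = lim_{s→0} s·G(s) = 250·1 / (3) = 250/3.

250/3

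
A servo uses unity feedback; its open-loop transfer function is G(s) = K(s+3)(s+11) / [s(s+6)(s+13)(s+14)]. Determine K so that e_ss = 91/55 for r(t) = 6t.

120

One free integrator in G(s): this is a type 1 system.
K_v = lim_{s→0} s·G(s) = K·3·11 / (6·13·14) = (11/364)·K.
e_ss = 6/K_v = 91/55 ⇒ K_v = 330/91 ⇒ K = (330/91)/(11/364) = 120.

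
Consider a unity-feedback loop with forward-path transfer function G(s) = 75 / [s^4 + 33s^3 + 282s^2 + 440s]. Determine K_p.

K_p = lim_{s→0} G(s); with 1 pole at the origin the limit diverges, so K_p = ∞.

infinity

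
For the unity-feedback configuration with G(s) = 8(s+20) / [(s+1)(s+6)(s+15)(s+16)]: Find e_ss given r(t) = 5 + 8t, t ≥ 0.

infinity

G(s) has no factors of s in the denominator, so the system is type 0. By superposition:
  • 5: e_ss = 5/(1+K_p) with K_p=1/9 → 4.5.
  • 8t: a type-0 system cannot track it, e_ss → ∞.
The unbounded component dominates.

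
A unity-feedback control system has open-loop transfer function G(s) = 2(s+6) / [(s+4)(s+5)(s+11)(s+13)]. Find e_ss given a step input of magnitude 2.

715/359

No free integrators in G(s): this is a type 0 system.
K_p = lim_{s→0} G(s) = 2·6 / (4·5·11·13) = 3/715.
e_ss = 2/(1 + K_p) = 2/(718/715) = 715/359.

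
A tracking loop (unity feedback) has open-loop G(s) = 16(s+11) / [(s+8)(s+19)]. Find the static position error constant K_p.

22/19

No free integrators in G(s): this is a type 0 system.
K_p = lim_{s→0} G(s) = 16·11 / (8·19) = 22/19.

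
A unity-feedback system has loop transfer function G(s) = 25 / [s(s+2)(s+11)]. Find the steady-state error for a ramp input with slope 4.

3.52

G(s) has one factor of s in the denominator, so the system is type 1.
K_v = lim_{s→0} s·G(s) = 25 / (2·11) = 25/22.
e_ss = 4/K_v = 4/(25/22) = 3.52.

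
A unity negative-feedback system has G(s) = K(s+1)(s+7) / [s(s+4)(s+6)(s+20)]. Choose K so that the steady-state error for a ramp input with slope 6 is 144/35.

G(s) has one factor of s in the denominator, so the system is type 1.
K_v = lim_{s→0} s·G(s) = K·1·7 / (4·6·20) = (7/480)·K.
e_ss = 6/K_v = 144/35 ⇒ K_v = 35/24 ⇒ K = (35/24)/(7/480) = 100.

100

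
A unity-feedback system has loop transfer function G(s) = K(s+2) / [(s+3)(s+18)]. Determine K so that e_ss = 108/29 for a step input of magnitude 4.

2

The open loop has no poles at the origin → type 0 system.
K_p = lim_{s→0} G(s) = K·2 / (3·18) = (1/27)·K.
e_ss = 4/(1 + K_p) = 108/29 ⇒ 1 + (1/27)·K = 29/27 ⇒ K = 2.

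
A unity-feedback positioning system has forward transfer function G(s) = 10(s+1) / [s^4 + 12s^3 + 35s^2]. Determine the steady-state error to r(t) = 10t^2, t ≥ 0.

70

Lowest-order denominator term is 35s^2, so the open loop has 2 poles at the origin → type 2 system.
K_a = lim_{s→0} s^2·G(s) = 10·1 / 35 = 2/7.
r(t) = 10t^2 gives R(s) = 20/s^3.
e_ss = 20/K_a = 20/(2/7) = 70.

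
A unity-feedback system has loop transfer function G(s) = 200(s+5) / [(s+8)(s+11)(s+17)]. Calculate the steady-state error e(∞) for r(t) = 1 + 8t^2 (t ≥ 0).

infinity

The open loop has no poles at the origin → type 0 system. Treating each term separately:
  • 1: e_ss = 1/(1+K_p) with K_p=125/187 → 187/312.
  • 8t^2: a type-0 system cannot track it, e_ss → ∞.
The unbounded component dominates.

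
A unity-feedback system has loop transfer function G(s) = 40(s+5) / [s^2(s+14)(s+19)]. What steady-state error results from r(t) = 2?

0

G(s) has two factors of s in the denominator, so the system is type 2.
K_p = ∞ for a type-2 system; e_ss to a step is zero.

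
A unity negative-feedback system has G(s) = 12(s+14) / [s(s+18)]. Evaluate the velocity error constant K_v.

28/3

G(s) has one factor of s in the denominator, so the system is type 1.
K_v = lim_{s→0} s·G(s) = 12·14 / (18) = 28/3.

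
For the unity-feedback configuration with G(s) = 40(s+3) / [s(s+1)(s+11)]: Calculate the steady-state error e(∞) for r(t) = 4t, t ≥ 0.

System type = 1 (one pole at s=0).
K_v = lim_{s→0} s·G(s) = 40·3 / (1·11) = 120/11.
e_ss = 4/K_v = 4/(120/11) = 11/30.

11/30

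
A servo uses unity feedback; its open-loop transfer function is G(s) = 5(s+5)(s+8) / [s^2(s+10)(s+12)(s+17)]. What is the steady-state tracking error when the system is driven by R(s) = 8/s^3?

81.6

System type = 2 (two poles at s=0).
K_a = lim_{s→0} s^2·G(s) = 5·5·8 / (10·12·17) = 5/51.
r(t) = 4t^2 gives R(s) = 8/s^3.
e_ss = 8/K_a = 8/(5/51) = 81.6.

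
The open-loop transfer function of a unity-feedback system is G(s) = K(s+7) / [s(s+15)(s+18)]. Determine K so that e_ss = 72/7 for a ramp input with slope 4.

15

The open loop has one pole at the origin → type 1 system.
K_v = lim_{s→0} s·G(s) = K·7 / (15·18) = (7/270)·K.
e_ss = 4/K_v = 72/7 ⇒ K_v = 7/18 ⇒ K = (7/18)/(7/270) = 15.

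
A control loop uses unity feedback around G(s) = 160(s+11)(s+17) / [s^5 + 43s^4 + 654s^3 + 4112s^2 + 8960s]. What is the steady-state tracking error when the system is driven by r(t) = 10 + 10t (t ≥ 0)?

Lowest-order denominator term is 8960s, so the open loop has 1 pole at the origin → type 1 system. Treating each term separately:
  • 10: tracked with zero error.
  • 10t: e_ss = 10/K_v with K_v=187/56 → 560/187.
Total e_ss = 560/187.

560/187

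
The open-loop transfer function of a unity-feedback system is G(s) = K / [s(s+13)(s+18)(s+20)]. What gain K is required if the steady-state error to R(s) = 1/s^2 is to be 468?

The open loop has one pole at the origin → type 1 system.
K_v = lim_{s→0} s·G(s) = K / (13·18·20) = (1/4680)·K.
e_ss = 1/K_v = 468 ⇒ K_v = 1/468 ⇒ K = (1/468)/(1/4680) = 10.

10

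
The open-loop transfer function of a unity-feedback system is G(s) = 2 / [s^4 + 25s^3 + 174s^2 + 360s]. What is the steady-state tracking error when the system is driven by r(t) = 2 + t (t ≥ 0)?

Factoring s from the denominator leaves a polynomial with constant term 360, so the system is type 1. Taking each input component in turn:
  • 2: tracked with zero error.
  • t: e_ss = 1/K_v with K_v=1/180 → 180.
Total e_ss = 180.

180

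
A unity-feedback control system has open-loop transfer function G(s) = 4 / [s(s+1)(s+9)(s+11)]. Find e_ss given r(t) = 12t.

297

G(s) has one factor of s in the denominator, so the system is type 1.
K_v = lim_{s→0} s·G(s) = 4 / (1·9·11) = 4/99.
e_ss = 12/K_v = 12/(4/99) = 297.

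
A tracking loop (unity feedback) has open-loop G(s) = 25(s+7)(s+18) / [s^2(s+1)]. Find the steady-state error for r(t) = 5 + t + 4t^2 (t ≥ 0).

4/1575

The open loop has two poles at the origin → type 2 system. Taking each input component in turn:
  • 5: tracked with zero error.
  • t: tracked with zero error.
  • 4t^2: e_ss = 8/K_a with K_a=3150 → 4/1575.
Total e_ss = 4/1575.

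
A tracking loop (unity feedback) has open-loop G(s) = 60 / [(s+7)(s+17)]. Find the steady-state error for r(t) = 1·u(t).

The open loop has no poles at the origin → type 0 system.
K_p = lim_{s→0} G(s) = 60 / (7·17) = 60/119.
e_ss = 1/(1 + K_p) = 1/(179/119) = 119/179.

119/179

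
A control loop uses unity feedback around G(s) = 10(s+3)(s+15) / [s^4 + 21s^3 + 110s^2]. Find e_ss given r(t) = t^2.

22/45

Factoring s^2 from the denominator leaves a polynomial with constant term 110, so the system is type 2.
K_a = lim_{s→0} s^2·G(s) = 10·3·15 / 110 = 45/11.
r(t) = t^2 gives R(s) = 2/s^3.
e_ss = 2/K_a = 2/(45/11) = 22/45.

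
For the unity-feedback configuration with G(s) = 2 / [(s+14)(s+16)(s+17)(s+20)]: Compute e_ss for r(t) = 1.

No free integrators in G(s): this is a type 0 system.
K_p = lim_{s→0} G(s) = 2 / (14·16·17·20) = 1/38080.
e_ss = 1/(1 + K_p) = 1/(38081/38080) = 38080/38081.

38080/38081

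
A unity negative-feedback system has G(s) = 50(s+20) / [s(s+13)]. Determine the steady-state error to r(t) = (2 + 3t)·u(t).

One free integrator in G(s): this is a type 1 system. Treating each term separately:
  • 2: tracked with zero error.
  • 3t: e_ss = 3/K_v with K_v=1000/13 → 0.039.
Total e_ss = 0.039.

0.039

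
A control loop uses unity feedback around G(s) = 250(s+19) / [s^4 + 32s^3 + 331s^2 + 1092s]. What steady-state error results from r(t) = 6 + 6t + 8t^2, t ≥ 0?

Factoring s from the denominator leaves a polynomial with constant term 1092, so the system is type 1. Treating each term separately:
  • 6: tracked with zero error.
  • 6t: e_ss = 6/K_v with K_v=2375/546 → 3276/2375.
  • 8t^2: a type-1 system cannot track it, e_ss → ∞.
The unbounded component dominates.

infinity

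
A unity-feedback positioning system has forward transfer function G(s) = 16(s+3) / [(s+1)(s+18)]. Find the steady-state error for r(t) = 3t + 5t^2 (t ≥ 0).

infinity

No free integrators in G(s): this is a type 0 system. Treating each term separately:
  • 3t: a type-0 system cannot track it, e_ss → ∞.
  • 5t^2: a type-0 system cannot track it, e_ss → ∞.
The unbounded component dominates.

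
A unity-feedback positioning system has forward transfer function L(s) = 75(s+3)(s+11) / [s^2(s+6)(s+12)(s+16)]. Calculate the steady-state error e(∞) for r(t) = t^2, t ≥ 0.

256/275

Two free integrators in L(s): this is a type 2 system.
K_a = lim_{s→0} s^2·L(s) = 75·3·11 / (6·12·16) = 275/128.
r(t) = t^2 gives R(s) = 2/s^3.
e_ss = 2/K_a = 2/(275/128) = 256/275.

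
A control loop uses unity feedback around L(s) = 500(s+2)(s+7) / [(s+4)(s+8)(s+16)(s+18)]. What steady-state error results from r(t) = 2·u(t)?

2304/2027

No free integrators in L(s): this is a type 0 system.
K_p = lim_{s→0} L(s) = 500·2·7 / (4·8·16·18) = 875/1152.
e_ss = 2/(1 + K_p) = 2/(2027/1152) = 2304/2027.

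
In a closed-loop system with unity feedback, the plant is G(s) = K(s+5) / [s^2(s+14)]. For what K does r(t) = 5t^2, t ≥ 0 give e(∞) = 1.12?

25

G(s) has two factors of s in the denominator, so the system is type 2.
K_a = lim_{s→0} s^2·G(s) = K·5 / (14) = (5/14)·K.
e_ss = 10/K_a = 1.12 ⇒ K_a = 125/14 ⇒ K = (125/14)/(5/14) = 25.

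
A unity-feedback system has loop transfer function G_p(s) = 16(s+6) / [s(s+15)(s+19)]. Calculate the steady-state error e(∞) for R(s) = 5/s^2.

475/32

G_p(s) has one factor of s in the denominator, so the system is type 1.
K_v = lim_{s→0} s·G_p(s) = 16·6 / (15·19) = 32/95.
e_ss = 5/K_v = 5/(32/95) = 475/32.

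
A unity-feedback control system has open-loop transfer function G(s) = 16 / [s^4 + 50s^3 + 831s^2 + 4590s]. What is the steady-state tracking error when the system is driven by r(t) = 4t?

The denominator has no term below 4590s — 1 pole at s=0, type 1.
K_v = lim_{s→0} s·G(s) = 16 / 4590 = 8/2295.
e_ss = 4/K_v = 4/(8/2295) = 1147.5.

1147.5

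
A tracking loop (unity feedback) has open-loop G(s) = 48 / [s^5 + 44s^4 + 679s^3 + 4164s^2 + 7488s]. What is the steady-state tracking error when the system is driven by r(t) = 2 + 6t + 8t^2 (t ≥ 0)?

Factoring s from the denominator leaves a polynomial with constant term 7488, so the system is type 1. Taking each input component in turn:
  • 2: tracked with zero error.
  • 6t: e_ss = 6/K_v with K_v=1/156 → 936.
  • 8t^2: a type-1 system cannot track it, e_ss → ∞.
The unbounded component dominates.

infinity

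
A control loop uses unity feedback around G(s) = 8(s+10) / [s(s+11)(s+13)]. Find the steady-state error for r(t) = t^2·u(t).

infinity

The open loop has one pole at the origin → type 1 system.
K_a = lim_{s→0} s^2·G(s) = 0; the steady-state error to this parabolic input grows without bound.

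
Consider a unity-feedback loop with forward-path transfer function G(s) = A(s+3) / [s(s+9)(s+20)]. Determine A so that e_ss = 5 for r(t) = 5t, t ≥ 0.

60

The open loop has one pole at the origin → type 1 system.
K_v = lim_{s→0} s·G(s) = A·3 / (9·20) = (1/60)·A.
e_ss = 5/K_v = 5 ⇒ K_v = 1 ⇒ A = 1/(1/60) = 60.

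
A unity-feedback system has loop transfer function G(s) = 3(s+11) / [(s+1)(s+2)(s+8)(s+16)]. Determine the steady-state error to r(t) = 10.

No free integrators in G(s): this is a type 0 system.
K_p = lim_{s→0} G(s) = 3·11 / (1·2·8·16) = 33/256.
e_ss = 10/(1 + K_p) = 10/(289/256) = 2560/289.

2560/289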